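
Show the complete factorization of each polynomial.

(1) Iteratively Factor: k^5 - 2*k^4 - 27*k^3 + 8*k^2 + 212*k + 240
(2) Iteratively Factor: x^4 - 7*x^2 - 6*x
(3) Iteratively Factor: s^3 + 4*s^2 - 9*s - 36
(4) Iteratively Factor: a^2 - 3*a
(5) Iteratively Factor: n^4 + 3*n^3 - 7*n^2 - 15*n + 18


(1) = (k - 5)*(k^4 + 3*k^3 - 12*k^2 - 52*k - 48) = (k - 5)*(k + 2)*(k^3 + k^2 - 14*k - 24) = (k - 5)*(k - 4)*(k + 2)*(k^2 + 5*k + 6) = (k - 5)*(k - 4)*(k + 2)^2*(k + 3)
(2) = (x + 2)*(x^3 - 2*x^2 - 3*x) = x*(x + 2)*(x^2 - 2*x - 3) = x*(x - 3)*(x + 2)*(x + 1)
(3) = (s + 4)*(s^2 - 9) = (s - 3)*(s + 4)*(s + 3)
(4) = (a)*(a - 3)
(5) = (n - 2)*(n^3 + 5*n^2 + 3*n - 9) = (n - 2)*(n + 3)*(n^2 + 2*n - 3) = (n - 2)*(n + 3)^2*(n - 1)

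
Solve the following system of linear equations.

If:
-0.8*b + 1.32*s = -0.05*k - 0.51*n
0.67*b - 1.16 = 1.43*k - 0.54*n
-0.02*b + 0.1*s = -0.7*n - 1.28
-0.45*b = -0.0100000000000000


Then:
b = 0.02
k = -1.54
n = -1.95
s = 0.82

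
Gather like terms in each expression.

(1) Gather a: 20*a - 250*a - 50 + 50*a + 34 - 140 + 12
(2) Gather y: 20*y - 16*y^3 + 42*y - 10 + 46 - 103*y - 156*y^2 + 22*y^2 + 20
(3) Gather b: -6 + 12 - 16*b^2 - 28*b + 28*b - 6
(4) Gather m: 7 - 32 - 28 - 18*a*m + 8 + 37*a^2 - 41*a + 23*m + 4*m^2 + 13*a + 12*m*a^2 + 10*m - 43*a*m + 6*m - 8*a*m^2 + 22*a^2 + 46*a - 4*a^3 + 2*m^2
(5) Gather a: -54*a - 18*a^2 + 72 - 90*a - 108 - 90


(1) = -180*a - 144
(2) = -16*y^3 - 134*y^2 - 41*y + 56
(3) = -16*b^2
(4) = -4*a^3 + 59*a^2 + 18*a + m^2*(6 - 8*a) + m*(12*a^2 - 61*a + 39) - 45
(5) = -18*a^2 - 144*a - 126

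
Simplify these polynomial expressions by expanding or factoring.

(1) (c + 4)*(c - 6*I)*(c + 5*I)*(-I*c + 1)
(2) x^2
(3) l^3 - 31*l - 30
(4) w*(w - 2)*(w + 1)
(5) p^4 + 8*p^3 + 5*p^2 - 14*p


(1) = -I*c^4 - 4*I*c^3 - 31*I*c^2 + 30*c - 124*I*c + 120
(2) = x^2
(3) = (l - 6)*(l + 1)*(l + 5)
(4) = w^3 - w^2 - 2*w
(5) = p*(p - 1)*(p + 2)*(p + 7)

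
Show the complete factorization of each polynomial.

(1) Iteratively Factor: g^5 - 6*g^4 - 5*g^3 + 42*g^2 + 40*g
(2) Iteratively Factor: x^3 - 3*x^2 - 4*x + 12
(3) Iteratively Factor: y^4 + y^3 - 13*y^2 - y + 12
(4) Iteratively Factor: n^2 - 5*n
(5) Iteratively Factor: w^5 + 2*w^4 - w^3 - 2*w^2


(1) = (g + 2)*(g^4 - 8*g^3 + 11*g^2 + 20*g) = (g - 4)*(g + 2)*(g^3 - 4*g^2 - 5*g) = (g - 5)*(g - 4)*(g + 2)*(g^2 + g) = g*(g - 5)*(g - 4)*(g + 2)*(g + 1)
(2) = (x + 2)*(x^2 - 5*x + 6) = (x - 3)*(x + 2)*(x - 2)
(3) = (y - 3)*(y^3 + 4*y^2 - y - 4) = (y - 3)*(y + 1)*(y^2 + 3*y - 4) = (y - 3)*(y + 1)*(y + 4)*(y - 1)
(4) = (n)*(n - 5)
(5) = (w)*(w^4 + 2*w^3 - w^2 - 2*w) = w*(w - 1)*(w^3 + 3*w^2 + 2*w) = w*(w - 1)*(w + 1)*(w^2 + 2*w) = w*(w - 1)*(w + 1)*(w + 2)*(w)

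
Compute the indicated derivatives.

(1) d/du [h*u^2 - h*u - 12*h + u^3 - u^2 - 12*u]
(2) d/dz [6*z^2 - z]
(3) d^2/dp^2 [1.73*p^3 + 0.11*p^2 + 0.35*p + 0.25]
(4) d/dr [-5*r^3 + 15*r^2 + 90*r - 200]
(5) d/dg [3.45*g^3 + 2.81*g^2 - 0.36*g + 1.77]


(1) = 2*h*u - h + 3*u^2 - 2*u - 12
(2) = 12*z - 1
(3) = 10.38*p + 0.22
(4) = -15*r^2 + 30*r + 90
(5) = 10.35*g^2 + 5.62*g - 0.36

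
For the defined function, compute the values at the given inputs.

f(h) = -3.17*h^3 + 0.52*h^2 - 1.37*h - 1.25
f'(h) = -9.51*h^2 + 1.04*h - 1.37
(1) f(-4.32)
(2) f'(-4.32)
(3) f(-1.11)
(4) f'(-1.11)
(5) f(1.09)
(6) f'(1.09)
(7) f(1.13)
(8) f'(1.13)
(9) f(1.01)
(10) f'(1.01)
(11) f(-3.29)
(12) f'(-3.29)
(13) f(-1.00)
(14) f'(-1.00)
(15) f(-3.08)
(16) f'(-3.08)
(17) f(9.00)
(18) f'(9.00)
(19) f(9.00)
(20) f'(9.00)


(1) = 269.94
(2) = -183.34
(3) = 5.25
(4) = -14.24
(5) = -6.23
(6) = -11.54
(7) = -6.71
(8) = -12.34
(9) = -5.37
(10) = -10.02
(11) = 121.77
(12) = -107.73
(13) = 3.81
(14) = -11.92
(15) = 100.52
(16) = -94.79
(17) = -2282.39
(18) = -762.32
(19) = -2282.39
(20) = -762.32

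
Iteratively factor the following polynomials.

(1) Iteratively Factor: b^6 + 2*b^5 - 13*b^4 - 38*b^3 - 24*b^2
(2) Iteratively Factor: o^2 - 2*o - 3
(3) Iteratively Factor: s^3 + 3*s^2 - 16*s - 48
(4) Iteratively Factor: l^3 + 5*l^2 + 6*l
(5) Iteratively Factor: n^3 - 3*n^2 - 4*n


(1) = (b - 4)*(b^5 + 6*b^4 + 11*b^3 + 6*b^2) = (b - 4)*(b + 3)*(b^4 + 3*b^3 + 2*b^2) = (b - 4)*(b + 2)*(b + 3)*(b^3 + b^2) = b*(b - 4)*(b + 2)*(b + 3)*(b^2 + b) = b*(b - 4)*(b + 1)*(b + 2)*(b + 3)*(b)
(2) = (o - 3)*(o + 1)
(3) = (s + 3)*(s^2 - 16) = (s - 4)*(s + 3)*(s + 4)
(4) = (l + 2)*(l^2 + 3*l) = (l + 2)*(l + 3)*(l)
(5) = (n)*(n^2 - 3*n - 4) = n*(n - 4)*(n + 1)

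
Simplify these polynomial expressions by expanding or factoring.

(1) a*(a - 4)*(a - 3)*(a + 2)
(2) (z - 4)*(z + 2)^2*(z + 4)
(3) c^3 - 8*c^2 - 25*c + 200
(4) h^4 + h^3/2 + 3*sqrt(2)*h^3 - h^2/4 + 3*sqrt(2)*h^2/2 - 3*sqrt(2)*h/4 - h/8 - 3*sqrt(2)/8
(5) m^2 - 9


(1) = a^4 - 5*a^3 - 2*a^2 + 24*a
(2) = z^4 + 4*z^3 - 12*z^2 - 64*z - 64
(3) = (c - 8)*(c - 5)*(c + 5)
(4) = (h - 1/2)*(h + 1/2)^2*(h + 3*sqrt(2))
(5) = (m - 3)*(m + 3)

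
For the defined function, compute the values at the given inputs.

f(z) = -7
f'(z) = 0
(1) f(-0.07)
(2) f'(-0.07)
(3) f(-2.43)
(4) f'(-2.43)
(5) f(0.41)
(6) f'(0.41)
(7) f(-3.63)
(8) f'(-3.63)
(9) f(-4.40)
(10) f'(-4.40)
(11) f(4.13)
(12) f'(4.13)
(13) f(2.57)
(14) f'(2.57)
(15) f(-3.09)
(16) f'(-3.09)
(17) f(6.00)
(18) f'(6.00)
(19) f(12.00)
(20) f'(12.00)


(1) = -7.00
(2) = 0.00
(3) = -7.00
(4) = 0.00
(5) = -7.00
(6) = 0.00
(7) = -7.00
(8) = 0.00
(9) = -7.00
(10) = 0.00
(11) = -7.00
(12) = 0.00
(13) = -7.00
(14) = 0.00
(15) = -7.00
(16) = 0.00
(17) = -7.00
(18) = 0.00
(19) = -7.00
(20) = 0.00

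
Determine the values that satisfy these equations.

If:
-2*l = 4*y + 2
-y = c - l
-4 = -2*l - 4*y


Then:
No Solution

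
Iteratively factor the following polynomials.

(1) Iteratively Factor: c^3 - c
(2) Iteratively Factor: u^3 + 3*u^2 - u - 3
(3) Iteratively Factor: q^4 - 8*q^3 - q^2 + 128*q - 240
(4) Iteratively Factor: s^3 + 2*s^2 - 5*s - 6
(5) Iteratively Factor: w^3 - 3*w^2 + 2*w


(1) = (c - 1)*(c^2 + c) = (c - 1)*(c + 1)*(c)
(2) = (u - 1)*(u^2 + 4*u + 3) = (u - 1)*(u + 1)*(u + 3)
(3) = (q - 3)*(q^3 - 5*q^2 - 16*q + 80) = (q - 3)*(q + 4)*(q^2 - 9*q + 20) = (q - 4)*(q - 3)*(q + 4)*(q - 5)
(4) = (s - 2)*(s^2 + 4*s + 3) = (s - 2)*(s + 3)*(s + 1)
(5) = (w)*(w^2 - 3*w + 2) = w*(w - 2)*(w - 1)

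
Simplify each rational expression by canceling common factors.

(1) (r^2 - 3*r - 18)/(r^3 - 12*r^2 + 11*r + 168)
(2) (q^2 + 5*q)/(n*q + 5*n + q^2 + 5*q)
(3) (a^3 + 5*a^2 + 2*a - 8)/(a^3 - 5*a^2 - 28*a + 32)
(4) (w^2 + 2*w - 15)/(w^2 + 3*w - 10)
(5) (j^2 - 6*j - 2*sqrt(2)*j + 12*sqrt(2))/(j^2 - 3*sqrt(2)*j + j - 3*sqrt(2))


(1) = (r - 6)/(r^2 - 15*r + 56)
(2) = q/(n + q)
(3) = (a + 2)/(a - 8)
(4) = (w - 3)/(w - 2)
(5) = (j^2 + j*(-6 - 2*sqrt(2)) + 12*sqrt(2))/(j^2 + j*(1 - 3*sqrt(2)) - 3*sqrt(2))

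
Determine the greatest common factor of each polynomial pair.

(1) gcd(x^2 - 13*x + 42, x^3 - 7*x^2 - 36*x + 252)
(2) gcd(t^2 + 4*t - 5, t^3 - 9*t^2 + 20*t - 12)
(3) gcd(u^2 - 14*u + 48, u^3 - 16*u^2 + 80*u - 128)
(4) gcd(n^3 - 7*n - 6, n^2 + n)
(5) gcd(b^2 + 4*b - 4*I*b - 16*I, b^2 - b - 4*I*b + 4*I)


(1) = x^2 - 13*x + 42
(2) = gcd((t - 1)*(t + 5), (t - 6)*(t - 2)*(t - 1)) = t - 1
(3) = u - 8
(4) = gcd((n - 3)*(n + 1)*(n + 2), n*(n + 1)) = n + 1
(5) = b - 4*I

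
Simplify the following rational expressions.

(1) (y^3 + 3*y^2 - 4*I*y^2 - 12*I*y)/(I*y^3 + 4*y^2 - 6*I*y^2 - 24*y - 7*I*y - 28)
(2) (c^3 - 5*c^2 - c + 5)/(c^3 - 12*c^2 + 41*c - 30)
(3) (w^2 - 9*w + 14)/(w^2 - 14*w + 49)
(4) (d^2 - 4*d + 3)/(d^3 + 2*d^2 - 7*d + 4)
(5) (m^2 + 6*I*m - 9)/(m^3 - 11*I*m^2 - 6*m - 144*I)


(1) = (-I*y^2 - 3*I*y)/(y^2 - 6*y - 7)
(2) = (c + 1)/(c - 6)
(3) = (w - 2)/(w - 7)
(4) = (d - 3)/(d^2 + 3*d - 4)
(5) = (m + 3*I)/(m^2 - 14*I*m - 48)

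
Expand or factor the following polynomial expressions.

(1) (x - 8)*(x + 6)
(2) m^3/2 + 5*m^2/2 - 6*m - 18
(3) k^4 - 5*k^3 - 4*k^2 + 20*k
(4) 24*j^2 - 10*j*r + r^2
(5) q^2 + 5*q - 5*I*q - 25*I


(1) = x^2 - 2*x - 48
(2) = (m/2 + 1)*(m - 3)*(m + 6)
(3) = k*(k - 5)*(k - 2)*(k + 2)
(4) = (-6*j + r)*(-4*j + r)
(5) = (q + 5)*(q - 5*I)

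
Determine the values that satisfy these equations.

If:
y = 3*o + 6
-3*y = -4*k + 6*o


Then:
k = 5*y/4 - 3
o = y/3 - 2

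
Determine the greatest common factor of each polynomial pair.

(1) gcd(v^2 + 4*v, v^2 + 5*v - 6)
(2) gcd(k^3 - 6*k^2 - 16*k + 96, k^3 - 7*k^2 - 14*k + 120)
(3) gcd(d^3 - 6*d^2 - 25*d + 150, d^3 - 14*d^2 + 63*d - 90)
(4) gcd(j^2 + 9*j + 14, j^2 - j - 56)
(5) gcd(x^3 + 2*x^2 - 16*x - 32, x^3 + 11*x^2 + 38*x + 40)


(1) = gcd(v*(v + 4), (v - 1)*(v + 6)) = 1
(2) = k^2 - 2*k - 24
(3) = d^2 - 11*d + 30
(4) = j + 7
(5) = x^2 + 6*x + 8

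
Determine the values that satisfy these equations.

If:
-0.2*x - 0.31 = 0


Then:
x = -1.55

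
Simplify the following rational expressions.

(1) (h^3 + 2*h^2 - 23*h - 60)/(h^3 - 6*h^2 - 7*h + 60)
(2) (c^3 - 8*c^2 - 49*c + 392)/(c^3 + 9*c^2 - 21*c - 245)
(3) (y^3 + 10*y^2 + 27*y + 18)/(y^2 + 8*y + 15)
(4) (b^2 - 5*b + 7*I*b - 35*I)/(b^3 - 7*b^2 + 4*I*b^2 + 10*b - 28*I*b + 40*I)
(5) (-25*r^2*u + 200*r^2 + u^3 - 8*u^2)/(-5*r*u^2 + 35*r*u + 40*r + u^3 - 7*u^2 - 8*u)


(1) = (h + 4)/(h - 4)
(2) = (c^2 - 15*c + 56)/(c^2 + 2*c - 35)
(3) = (y^2 + 7*y + 6)/(y + 5)
(4) = (b + 7*I)/(b^2 + b*(-2 + 4*I) - 8*I)
(5) = (5*r + u)/(u + 1)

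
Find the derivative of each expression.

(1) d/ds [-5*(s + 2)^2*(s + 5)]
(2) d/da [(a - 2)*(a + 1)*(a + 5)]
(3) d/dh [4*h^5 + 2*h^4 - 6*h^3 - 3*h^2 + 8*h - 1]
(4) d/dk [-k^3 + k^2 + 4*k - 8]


(1) = 15*(-s - 4)*(s + 2)
(2) = 3*a^2 + 8*a - 7
(3) = 20*h^4 + 8*h^3 - 18*h^2 - 6*h + 8
(4) = -3*k^2 + 2*k + 4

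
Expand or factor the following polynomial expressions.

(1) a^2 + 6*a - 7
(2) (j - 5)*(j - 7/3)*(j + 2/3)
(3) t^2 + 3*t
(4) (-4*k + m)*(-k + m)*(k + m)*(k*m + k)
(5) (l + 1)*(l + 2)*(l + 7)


(1) = (a - 1)*(a + 7)
(2) = j^3 - 20*j^2/3 + 61*j/9 + 70/9
(3) = t*(t + 3)
(4) = 4*k^4*m + 4*k^4 - k^3*m^2 - k^3*m - 4*k^2*m^3 - 4*k^2*m^2 + k*m^4 + k*m^3
(5) = l^3 + 10*l^2 + 23*l + 14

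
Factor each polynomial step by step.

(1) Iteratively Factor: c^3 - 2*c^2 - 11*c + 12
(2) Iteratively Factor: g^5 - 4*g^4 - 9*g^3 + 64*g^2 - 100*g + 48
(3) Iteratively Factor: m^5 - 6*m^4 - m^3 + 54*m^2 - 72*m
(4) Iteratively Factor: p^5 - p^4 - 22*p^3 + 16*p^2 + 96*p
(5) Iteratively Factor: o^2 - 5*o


(1) = (c + 3)*(c^2 - 5*c + 4) = (c - 1)*(c + 3)*(c - 4)
(2) = (g + 4)*(g^4 - 8*g^3 + 23*g^2 - 28*g + 12) = (g - 1)*(g + 4)*(g^3 - 7*g^2 + 16*g - 12) = (g - 3)*(g - 1)*(g + 4)*(g^2 - 4*g + 4) = (g - 3)*(g - 2)*(g - 1)*(g + 4)*(g - 2)
(3) = (m - 4)*(m^4 - 2*m^3 - 9*m^2 + 18*m) = (m - 4)*(m - 2)*(m^3 - 9*m) = m*(m - 4)*(m - 2)*(m^2 - 9) = m*(m - 4)*(m - 3)*(m - 2)*(m + 3)
(4) = (p - 4)*(p^4 + 3*p^3 - 10*p^2 - 24*p) = (p - 4)*(p - 3)*(p^3 + 6*p^2 + 8*p) = p*(p - 4)*(p - 3)*(p^2 + 6*p + 8) = p*(p - 4)*(p - 3)*(p + 4)*(p + 2)
(5) = (o - 5)*(o)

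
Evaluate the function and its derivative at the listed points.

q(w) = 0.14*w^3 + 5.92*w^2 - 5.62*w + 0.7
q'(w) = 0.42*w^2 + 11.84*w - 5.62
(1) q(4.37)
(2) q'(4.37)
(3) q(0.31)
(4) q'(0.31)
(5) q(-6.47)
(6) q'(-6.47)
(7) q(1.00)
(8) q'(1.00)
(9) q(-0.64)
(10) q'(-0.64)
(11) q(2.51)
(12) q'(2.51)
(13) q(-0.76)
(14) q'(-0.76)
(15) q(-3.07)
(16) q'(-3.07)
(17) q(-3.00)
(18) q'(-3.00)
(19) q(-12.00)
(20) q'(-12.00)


(1) = 100.88
(2) = 54.14
(3) = -0.47
(4) = -1.91
(5) = 246.96
(6) = -64.64
(7) = 1.14
(8) = 6.64
(9) = 6.68
(10) = -13.03
(11) = 26.10
(12) = 26.74
(13) = 8.33
(14) = -14.38
(15) = 69.70
(16) = -38.01
(17) = 67.06
(18) = -37.36
(19) = 678.70
(20) = -87.22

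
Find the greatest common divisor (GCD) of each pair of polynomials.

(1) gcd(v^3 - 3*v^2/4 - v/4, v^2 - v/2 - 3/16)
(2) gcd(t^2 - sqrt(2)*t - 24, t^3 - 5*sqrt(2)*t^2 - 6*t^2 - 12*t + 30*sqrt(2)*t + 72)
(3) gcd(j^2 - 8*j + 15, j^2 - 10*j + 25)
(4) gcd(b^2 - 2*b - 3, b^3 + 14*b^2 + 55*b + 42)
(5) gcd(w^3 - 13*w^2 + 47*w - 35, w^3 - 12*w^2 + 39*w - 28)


(1) = v + 1/4
(2) = 1
(3) = j - 5
(4) = b + 1
(5) = gcd((w - 7)*(w - 5)*(w - 1), (w - 7)*(w - 4)*(w - 1)) = w^2 - 8*w + 7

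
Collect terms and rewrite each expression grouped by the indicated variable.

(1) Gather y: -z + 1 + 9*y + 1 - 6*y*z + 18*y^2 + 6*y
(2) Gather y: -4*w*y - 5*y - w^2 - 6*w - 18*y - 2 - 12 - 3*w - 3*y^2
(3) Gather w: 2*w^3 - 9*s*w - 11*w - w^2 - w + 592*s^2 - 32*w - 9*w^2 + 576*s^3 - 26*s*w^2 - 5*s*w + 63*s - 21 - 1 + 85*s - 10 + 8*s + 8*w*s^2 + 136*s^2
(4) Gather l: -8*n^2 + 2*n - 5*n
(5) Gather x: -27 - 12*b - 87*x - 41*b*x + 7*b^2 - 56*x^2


(1) = 18*y^2 + y*(15 - 6*z) - z + 2
(2) = -w^2 - 9*w - 3*y^2 + y*(-4*w - 23) - 14
(3) = 576*s^3 + 728*s^2 + 156*s + 2*w^3 + w^2*(-26*s - 10) + w*(8*s^2 - 14*s - 44) - 32
(4) = -8*n^2 - 3*n
(5) = 7*b^2 - 12*b - 56*x^2 + x*(-41*b - 87) - 27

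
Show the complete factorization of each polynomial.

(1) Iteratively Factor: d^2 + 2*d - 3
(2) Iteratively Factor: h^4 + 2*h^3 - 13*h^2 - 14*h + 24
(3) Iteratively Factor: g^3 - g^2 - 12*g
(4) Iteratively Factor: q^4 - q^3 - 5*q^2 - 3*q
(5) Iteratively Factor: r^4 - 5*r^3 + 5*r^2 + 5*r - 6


(1) = (d + 3)*(d - 1)
(2) = (h - 1)*(h^3 + 3*h^2 - 10*h - 24) = (h - 1)*(h + 2)*(h^2 + h - 12) = (h - 1)*(h + 2)*(h + 4)*(h - 3)
(3) = (g - 4)*(g^2 + 3*g) = g*(g - 4)*(g + 3)
(4) = (q + 1)*(q^3 - 2*q^2 - 3*q) = (q + 1)^2*(q^2 - 3*q) = q*(q + 1)^2*(q - 3)
(5) = (r - 2)*(r^3 - 3*r^2 - r + 3) = (r - 2)*(r + 1)*(r^2 - 4*r + 3) = (r - 3)*(r - 2)*(r + 1)*(r - 1)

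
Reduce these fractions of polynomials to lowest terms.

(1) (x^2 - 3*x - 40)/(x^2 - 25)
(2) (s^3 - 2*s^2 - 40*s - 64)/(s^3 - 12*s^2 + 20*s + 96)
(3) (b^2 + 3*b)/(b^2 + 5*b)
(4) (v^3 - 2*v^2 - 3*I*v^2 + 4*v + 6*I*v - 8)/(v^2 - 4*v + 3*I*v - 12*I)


(1) = (x - 8)/(x - 5)
(2) = (s + 4)/(s - 6)
(3) = (b + 3)/(b + 5)
(4) = (v^3 + v^2*(-2 - 3*I) + v*(4 + 6*I) - 8)/(v^2 + v*(-4 + 3*I) - 12*I)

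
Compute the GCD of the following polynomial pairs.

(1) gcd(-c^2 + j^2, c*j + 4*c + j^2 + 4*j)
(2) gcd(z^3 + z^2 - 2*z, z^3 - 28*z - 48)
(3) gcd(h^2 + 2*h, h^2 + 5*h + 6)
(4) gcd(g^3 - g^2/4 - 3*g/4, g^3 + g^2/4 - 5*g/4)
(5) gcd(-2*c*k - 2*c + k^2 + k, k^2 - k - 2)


(1) = c + j
(2) = z + 2
(3) = gcd(h*(h + 2), (h + 2)*(h + 3)) = h + 2
(4) = gcd(g*(g - 1)*(g + 3/4), g*(g - 1)*(g + 5/4)) = g^2 - g
(5) = gcd((-2*c + k)*(k + 1), (k - 2)*(k + 1)) = k + 1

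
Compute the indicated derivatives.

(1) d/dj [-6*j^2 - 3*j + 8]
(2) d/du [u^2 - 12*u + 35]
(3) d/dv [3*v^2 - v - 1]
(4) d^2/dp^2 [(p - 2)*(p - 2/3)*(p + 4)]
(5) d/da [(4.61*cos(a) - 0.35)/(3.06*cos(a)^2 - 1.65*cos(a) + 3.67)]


(1) = -12*j - 3
(2) = 2*u - 12
(3) = 6*v - 1
(4) = 6*p + 8/3
(5) = (14.1066*cos(a)^2 - 2.142*cos(a) - 16.3412)*sin(a)/(9.3636*cos(a)^4 - 10.098*cos(a)^3 + 25.1829*cos(a)^2 - 12.111*cos(a) + 13.4689)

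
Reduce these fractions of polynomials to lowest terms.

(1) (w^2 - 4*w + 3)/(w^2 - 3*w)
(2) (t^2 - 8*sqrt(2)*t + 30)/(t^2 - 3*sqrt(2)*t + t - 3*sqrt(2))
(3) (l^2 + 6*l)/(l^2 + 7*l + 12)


(1) = (w - 1)/w
(2) = (t - 5*sqrt(2))/(t + 1)
(3) = (l^2 + 6*l)/(l^2 + 7*l + 12)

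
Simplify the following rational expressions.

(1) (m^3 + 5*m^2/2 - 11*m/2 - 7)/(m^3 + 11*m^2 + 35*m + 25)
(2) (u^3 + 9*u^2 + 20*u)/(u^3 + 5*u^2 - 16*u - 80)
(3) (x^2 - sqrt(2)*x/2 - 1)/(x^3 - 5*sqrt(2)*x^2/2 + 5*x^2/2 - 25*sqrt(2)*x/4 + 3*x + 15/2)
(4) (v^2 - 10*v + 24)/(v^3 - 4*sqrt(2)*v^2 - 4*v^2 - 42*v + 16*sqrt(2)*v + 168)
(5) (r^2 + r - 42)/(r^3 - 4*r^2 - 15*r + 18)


(1) = (2*m^2 + 3*m - 14)/(2*m^2 + 20*m + 50)
(2) = u/(u - 4)
(3) = (8*x + 4*sqrt(2))/(8*x^2 + x*(20 - 12*sqrt(2)) - 30*sqrt(2))
(4) = (v - 6)/(v^2 - 4*sqrt(2)*v - 42)
(5) = (r + 7)/(r^2 + 2*r - 3)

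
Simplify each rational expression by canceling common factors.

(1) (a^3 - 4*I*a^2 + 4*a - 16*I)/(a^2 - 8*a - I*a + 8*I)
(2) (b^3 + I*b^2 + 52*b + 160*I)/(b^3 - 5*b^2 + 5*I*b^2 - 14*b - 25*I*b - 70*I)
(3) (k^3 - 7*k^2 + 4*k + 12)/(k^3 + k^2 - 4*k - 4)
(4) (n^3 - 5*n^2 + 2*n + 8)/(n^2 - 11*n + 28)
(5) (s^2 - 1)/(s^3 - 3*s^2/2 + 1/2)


(1) = (a^3 - 4*I*a^2 + 4*a - 16*I)/(a^2 + a*(-8 - I) + 8*I)
(2) = (b^2 - 4*I*b + 32)/(b^2 - 5*b - 14)
(3) = (k - 6)/(k + 2)
(4) = (n^2 - n - 2)/(n - 7)
(5) = (2*s + 2)/(2*s^2 - s - 1)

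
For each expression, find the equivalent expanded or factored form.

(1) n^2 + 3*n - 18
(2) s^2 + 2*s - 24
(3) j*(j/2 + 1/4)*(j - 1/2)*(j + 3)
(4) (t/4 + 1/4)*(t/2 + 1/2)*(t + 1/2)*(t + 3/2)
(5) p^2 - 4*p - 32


(1) = (n - 3)*(n + 6)
(2) = (s - 4)*(s + 6)
(3) = j^4/2 + 3*j^3/2 - j^2/8 - 3*j/8
(4) = t^4/8 + t^3/2 + 23*t^2/32 + 7*t/16 + 3/32
(5) = (p - 8)*(p + 4)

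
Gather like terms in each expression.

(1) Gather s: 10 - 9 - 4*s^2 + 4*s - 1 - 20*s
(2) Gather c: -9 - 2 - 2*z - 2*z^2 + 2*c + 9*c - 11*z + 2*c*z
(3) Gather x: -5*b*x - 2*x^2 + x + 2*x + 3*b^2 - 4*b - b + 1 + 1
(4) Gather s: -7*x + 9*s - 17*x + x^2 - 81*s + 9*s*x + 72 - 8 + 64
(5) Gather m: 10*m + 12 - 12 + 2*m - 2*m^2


(1) = -4*s^2 - 16*s
(2) = c*(2*z + 11) - 2*z^2 - 13*z - 11
(3) = 3*b^2 - 5*b - 2*x^2 + x*(3 - 5*b) + 2
(4) = s*(9*x - 72) + x^2 - 24*x + 128
(5) = -2*m^2 + 12*m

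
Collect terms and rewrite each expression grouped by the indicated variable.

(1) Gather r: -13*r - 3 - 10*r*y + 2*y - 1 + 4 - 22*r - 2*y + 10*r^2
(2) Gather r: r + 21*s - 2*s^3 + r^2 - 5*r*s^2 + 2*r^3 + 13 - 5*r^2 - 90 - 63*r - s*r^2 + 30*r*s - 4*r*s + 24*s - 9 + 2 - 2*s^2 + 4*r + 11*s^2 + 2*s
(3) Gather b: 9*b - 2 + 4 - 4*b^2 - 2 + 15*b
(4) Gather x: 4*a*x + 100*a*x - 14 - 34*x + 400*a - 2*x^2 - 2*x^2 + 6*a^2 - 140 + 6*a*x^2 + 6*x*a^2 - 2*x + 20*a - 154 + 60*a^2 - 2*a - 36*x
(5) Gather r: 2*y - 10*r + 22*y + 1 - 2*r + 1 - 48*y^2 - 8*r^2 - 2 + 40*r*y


(1) = 10*r^2 + r*(-10*y - 35)
(2) = 2*r^3 + r^2*(-s - 4) + r*(-5*s^2 + 26*s - 58) - 2*s^3 + 9*s^2 + 47*s - 84
(3) = -4*b^2 + 24*b
(4) = 66*a^2 + 418*a + x^2*(6*a - 4) + x*(6*a^2 + 104*a - 72) - 308
(5) = -8*r^2 + r*(40*y - 12) - 48*y^2 + 24*y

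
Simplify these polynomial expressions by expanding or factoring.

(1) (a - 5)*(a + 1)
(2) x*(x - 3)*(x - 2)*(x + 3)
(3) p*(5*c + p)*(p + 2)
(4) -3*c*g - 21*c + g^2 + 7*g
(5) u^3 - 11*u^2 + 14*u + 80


(1) = a^2 - 4*a - 5
(2) = x^4 - 2*x^3 - 9*x^2 + 18*x
(3) = 5*c*p^2 + 10*c*p + p^3 + 2*p^2
(4) = (-3*c + g)*(g + 7)
(5) = (u - 8)*(u - 5)*(u + 2)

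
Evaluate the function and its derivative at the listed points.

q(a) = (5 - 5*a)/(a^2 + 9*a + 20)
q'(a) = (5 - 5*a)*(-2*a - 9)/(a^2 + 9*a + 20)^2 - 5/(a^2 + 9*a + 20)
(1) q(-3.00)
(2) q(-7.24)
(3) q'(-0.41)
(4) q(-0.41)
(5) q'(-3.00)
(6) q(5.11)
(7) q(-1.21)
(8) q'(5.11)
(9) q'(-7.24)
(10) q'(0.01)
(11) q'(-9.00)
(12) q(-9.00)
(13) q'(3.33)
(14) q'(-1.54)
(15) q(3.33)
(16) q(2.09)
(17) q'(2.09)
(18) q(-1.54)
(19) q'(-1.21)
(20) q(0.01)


(1) = 10.00
(2) = 5.68
(3) = -0.52
(4) = 0.43
(5) = -17.50
(6) = -0.22
(7) = 1.05
(8) = -0.01
(9) = 3.60
(10) = -0.36
(11) = 0.88
(12) = 2.50
(13) = -0.03
(14) = -1.63
(15) = -0.19
(16) = -0.13
(17) = -0.08
(18) = 1.49
(19) = -1.12
(20) = 0.25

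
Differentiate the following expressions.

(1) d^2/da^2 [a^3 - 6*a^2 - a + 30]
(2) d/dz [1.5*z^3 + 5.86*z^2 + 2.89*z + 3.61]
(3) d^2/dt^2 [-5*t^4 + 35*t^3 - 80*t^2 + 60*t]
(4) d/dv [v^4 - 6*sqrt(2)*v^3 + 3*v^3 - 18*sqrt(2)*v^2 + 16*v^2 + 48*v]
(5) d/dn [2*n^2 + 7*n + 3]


(1) = 6*a - 12
(2) = 4.5*z^2 + 11.72*z + 2.89
(3) = -60*t^2 + 210*t - 160
(4) = 4*v^3 - 18*sqrt(2)*v^2 + 9*v^2 - 36*sqrt(2)*v + 32*v + 48
(5) = 4*n + 7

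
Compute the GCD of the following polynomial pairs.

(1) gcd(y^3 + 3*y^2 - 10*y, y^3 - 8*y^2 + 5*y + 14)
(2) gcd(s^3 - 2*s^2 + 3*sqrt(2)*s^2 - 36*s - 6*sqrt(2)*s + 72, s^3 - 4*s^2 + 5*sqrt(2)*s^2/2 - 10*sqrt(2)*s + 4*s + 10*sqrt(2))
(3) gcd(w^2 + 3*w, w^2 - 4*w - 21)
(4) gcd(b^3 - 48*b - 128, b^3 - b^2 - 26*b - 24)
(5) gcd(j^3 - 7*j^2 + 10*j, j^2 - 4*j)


(1) = gcd(y*(y - 2)*(y + 5), (y - 7)*(y - 2)*(y + 1)) = y - 2
(2) = s - 2
(3) = w + 3
(4) = b + 4
(5) = gcd(j*(j - 5)*(j - 2), j*(j - 4)) = j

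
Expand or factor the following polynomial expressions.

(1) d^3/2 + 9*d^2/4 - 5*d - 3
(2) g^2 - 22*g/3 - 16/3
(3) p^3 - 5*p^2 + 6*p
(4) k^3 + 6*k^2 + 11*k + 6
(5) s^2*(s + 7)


(1) = (d/2 + 1/4)*(d - 2)*(d + 6)
(2) = (g - 8)*(g + 2/3)
(3) = p*(p - 3)*(p - 2)
(4) = (k + 1)*(k + 2)*(k + 3)
(5) = s^3 + 7*s^2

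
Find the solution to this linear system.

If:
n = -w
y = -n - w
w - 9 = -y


Then:
n = -9
w = 9
y = 0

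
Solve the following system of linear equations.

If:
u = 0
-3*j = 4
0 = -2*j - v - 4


Then:
j = -4/3
u = 0
v = -4/3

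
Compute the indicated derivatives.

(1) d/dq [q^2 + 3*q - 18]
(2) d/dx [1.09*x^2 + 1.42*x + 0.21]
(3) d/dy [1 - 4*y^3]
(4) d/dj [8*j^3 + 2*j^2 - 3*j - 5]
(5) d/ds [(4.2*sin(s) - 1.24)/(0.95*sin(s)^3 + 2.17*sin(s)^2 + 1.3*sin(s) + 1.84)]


(1) = 2*q + 3
(2) = 2.18*x + 1.42
(3) = -12*y^2
(4) = 24*j^2 + 4*j - 3
(5) = (-7.98*sin(s)^3 - 5.58*sin(s)^2 + 5.3816*sin(s) + 9.34)*cos(s)/(0.9025*sin(s)^6 + 4.123*sin(s)^5 + 7.1789*sin(s)^4 + 9.138*sin(s)^3 + 9.6756*sin(s)^2 + 4.784*sin(s) + 3.3856)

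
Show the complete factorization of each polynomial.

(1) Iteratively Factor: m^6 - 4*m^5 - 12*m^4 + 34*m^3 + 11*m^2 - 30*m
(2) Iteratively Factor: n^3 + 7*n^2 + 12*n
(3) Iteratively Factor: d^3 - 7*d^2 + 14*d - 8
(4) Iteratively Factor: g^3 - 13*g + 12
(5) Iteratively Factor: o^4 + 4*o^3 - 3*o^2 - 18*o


(1) = (m - 1)*(m^5 - 3*m^4 - 15*m^3 + 19*m^2 + 30*m) = m*(m - 1)*(m^4 - 3*m^3 - 15*m^2 + 19*m + 30) = m*(m - 2)*(m - 1)*(m^3 - m^2 - 17*m - 15) = m*(m - 2)*(m - 1)*(m + 1)*(m^2 - 2*m - 15) = m*(m - 2)*(m - 1)*(m + 1)*(m + 3)*(m - 5)
(2) = (n + 3)*(n^2 + 4*n) = n*(n + 3)*(n + 4)
(3) = (d - 1)*(d^2 - 6*d + 8) = (d - 2)*(d - 1)*(d - 4)
(4) = (g - 3)*(g^2 + 3*g - 4) = (g - 3)*(g + 4)*(g - 1)
(5) = (o + 3)*(o^3 + o^2 - 6*o) = (o + 3)^2*(o^2 - 2*o) = (o - 2)*(o + 3)^2*(o)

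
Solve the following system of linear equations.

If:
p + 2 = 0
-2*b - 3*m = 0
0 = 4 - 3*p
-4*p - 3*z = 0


Then:
No Solution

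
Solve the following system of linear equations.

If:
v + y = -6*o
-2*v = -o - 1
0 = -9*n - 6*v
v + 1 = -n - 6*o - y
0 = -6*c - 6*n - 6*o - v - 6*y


Then:
c = 49/4
n = -1
o = 2
v = 3/2
y = -27/2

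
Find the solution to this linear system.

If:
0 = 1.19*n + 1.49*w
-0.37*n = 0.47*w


Then:
n = 0.00
w = 0.00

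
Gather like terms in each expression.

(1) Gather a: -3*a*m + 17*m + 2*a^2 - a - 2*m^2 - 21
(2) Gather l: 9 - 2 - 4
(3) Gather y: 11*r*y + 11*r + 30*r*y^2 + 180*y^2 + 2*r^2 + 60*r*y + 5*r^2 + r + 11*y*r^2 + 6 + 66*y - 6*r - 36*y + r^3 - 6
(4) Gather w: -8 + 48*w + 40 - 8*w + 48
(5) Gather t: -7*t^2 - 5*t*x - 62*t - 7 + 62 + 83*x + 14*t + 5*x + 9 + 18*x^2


(1) = 2*a^2 + a*(-3*m - 1) - 2*m^2 + 17*m - 21
(2) = 3
(3) = r^3 + 7*r^2 + 6*r + y^2*(30*r + 180) + y*(11*r^2 + 71*r + 30)
(4) = 40*w + 80
(5) = -7*t^2 + t*(-5*x - 48) + 18*x^2 + 88*x + 64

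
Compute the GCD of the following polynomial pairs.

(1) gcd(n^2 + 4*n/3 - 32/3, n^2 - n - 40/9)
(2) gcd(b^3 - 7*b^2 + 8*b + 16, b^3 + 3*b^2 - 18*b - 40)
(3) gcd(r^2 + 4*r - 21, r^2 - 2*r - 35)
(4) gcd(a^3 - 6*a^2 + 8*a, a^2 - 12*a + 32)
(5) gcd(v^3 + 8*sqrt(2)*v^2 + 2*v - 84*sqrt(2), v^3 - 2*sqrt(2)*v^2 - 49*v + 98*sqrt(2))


(1) = gcd((n - 8/3)*(n + 4), (n - 8/3)*(n + 5/3)) = n - 8/3
(2) = gcd((b - 4)^2*(b + 1), (b - 4)*(b + 2)*(b + 5)) = b - 4
(3) = 1
(4) = a - 4
(5) = gcd((v - 2*sqrt(2))*(v + 3*sqrt(2))*(v + 7*sqrt(2)), (v - 7)*(v + 7)*(v - 2*sqrt(2))) = v - 2*sqrt(2)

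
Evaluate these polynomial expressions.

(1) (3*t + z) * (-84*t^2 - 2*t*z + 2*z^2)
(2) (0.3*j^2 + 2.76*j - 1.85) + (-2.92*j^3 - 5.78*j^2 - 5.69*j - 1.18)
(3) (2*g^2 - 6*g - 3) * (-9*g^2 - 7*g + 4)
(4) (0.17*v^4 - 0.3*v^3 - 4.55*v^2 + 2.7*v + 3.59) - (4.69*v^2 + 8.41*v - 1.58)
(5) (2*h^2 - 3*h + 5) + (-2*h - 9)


(1) = -252*t^3 - 90*t^2*z + 4*t*z^2 + 2*z^3
(2) = -2.92*j^3 - 5.48*j^2 - 2.93*j - 3.03
(3) = -18*g^4 + 40*g^3 + 77*g^2 - 3*g - 12
(4) = 0.17*v^4 - 0.3*v^3 - 9.24*v^2 - 5.71*v + 5.17
(5) = 2*h^2 - 5*h - 4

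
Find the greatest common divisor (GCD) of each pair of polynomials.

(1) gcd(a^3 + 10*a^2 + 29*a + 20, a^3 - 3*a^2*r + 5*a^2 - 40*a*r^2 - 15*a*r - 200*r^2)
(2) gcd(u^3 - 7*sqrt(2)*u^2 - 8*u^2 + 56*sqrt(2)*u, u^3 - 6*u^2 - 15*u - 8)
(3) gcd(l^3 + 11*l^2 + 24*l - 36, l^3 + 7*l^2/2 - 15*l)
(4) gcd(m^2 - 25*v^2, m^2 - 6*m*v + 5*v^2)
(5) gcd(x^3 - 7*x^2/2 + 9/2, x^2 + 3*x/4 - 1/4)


(1) = gcd((a + 1)*(a + 4)*(a + 5), (a + 5)*(a - 8*r)*(a + 5*r)) = a + 5
(2) = gcd(u*(u - 8)*(u - 7*sqrt(2)), (u - 8)*(u + 1)^2) = u - 8
(3) = gcd((l - 1)*(l + 6)^2, l*(l - 5/2)*(l + 6)) = l + 6
(4) = gcd((m - 5*v)*(m + 5*v), (m - 5*v)*(m - v)) = -m + 5*v
(5) = gcd((x - 3)*(x - 3/2)*(x + 1), (x - 1/4)*(x + 1)) = x + 1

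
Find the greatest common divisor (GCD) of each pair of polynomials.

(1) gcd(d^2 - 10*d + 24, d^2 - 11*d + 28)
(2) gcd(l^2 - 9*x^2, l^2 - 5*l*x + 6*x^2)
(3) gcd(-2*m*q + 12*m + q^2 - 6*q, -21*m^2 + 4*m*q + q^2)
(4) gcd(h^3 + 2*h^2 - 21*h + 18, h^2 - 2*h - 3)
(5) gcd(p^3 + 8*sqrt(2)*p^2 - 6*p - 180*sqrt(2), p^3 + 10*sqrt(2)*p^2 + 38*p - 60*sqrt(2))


(1) = d - 4
(2) = gcd((l - 3*x)*(l + 3*x), (l - 3*x)*(l - 2*x)) = -l + 3*x
(3) = 1
(4) = h - 3
(5) = p^2 + 11*sqrt(2)*p + 60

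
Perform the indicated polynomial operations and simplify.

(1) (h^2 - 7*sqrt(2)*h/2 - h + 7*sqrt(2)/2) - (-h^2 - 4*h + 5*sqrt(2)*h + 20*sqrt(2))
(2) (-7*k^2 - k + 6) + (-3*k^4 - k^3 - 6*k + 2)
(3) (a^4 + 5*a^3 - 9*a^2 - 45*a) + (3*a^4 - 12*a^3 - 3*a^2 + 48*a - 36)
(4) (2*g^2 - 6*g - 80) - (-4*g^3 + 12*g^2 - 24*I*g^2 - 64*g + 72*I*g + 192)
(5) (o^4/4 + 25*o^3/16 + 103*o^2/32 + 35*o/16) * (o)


(1) = 2*h^2 - 17*sqrt(2)*h/2 + 3*h - 33*sqrt(2)/2
(2) = -3*k^4 - k^3 - 7*k^2 - 7*k + 8
(3) = 4*a^4 - 7*a^3 - 12*a^2 + 3*a - 36
(4) = 4*g^3 - 10*g^2 + 24*I*g^2 + 58*g - 72*I*g - 272
(5) = o^5/4 + 25*o^4/16 + 103*o^3/32 + 35*o^2/16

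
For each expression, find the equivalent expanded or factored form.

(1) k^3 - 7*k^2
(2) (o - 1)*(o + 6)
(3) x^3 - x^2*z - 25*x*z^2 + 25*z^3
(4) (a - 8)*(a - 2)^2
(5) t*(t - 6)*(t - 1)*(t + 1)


(1) = k^2*(k - 7)
(2) = o^2 + 5*o - 6
(3) = (x - 5*z)*(x - z)*(x + 5*z)
(4) = a^3 - 12*a^2 + 36*a - 32
(5) = t^4 - 6*t^3 - t^2 + 6*t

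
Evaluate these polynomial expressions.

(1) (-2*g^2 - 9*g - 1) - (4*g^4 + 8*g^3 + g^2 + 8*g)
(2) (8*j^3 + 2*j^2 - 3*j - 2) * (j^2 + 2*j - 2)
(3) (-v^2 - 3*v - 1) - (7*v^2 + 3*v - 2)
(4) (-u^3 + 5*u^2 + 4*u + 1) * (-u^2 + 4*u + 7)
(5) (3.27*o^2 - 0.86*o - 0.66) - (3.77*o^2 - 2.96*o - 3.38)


(1) = -4*g^4 - 8*g^3 - 3*g^2 - 17*g - 1
(2) = 8*j^5 + 18*j^4 - 15*j^3 - 12*j^2 + 2*j + 4
(3) = -8*v^2 - 6*v + 1
(4) = u^5 - 9*u^4 + 9*u^3 + 50*u^2 + 32*u + 7
(5) = -0.5*o^2 + 2.1*o + 2.72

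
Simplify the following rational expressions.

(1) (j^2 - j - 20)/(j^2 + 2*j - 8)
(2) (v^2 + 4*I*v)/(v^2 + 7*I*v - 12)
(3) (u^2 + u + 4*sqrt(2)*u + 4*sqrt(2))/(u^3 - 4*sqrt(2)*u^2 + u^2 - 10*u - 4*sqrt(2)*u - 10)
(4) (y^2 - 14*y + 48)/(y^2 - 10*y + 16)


(1) = (j - 5)/(j - 2)
(2) = v/(v + 3*I)
(3) = (u + 4*sqrt(2))/(u^2 - 4*sqrt(2)*u - 10)
(4) = (y - 6)/(y - 2)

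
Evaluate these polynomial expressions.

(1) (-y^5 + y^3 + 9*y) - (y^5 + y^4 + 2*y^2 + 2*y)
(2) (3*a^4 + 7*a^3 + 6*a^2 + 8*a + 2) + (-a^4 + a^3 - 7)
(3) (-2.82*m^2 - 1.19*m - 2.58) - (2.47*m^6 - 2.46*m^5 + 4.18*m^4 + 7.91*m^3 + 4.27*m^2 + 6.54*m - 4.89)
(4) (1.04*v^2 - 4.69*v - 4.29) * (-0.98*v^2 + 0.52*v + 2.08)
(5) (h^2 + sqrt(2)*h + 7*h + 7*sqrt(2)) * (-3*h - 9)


(1) = -2*y^5 - y^4 + y^3 - 2*y^2 + 7*y
(2) = 2*a^4 + 8*a^3 + 6*a^2 + 8*a - 5
(3) = -2.47*m^6 + 2.46*m^5 - 4.18*m^4 - 7.91*m^3 - 7.09*m^2 - 7.73*m + 2.31
(4) = -1.0192*v^4 + 5.137*v^3 + 3.9286*v^2 - 11.986*v - 8.9232
(5) = -3*h^3 - 30*h^2 - 3*sqrt(2)*h^2 - 63*h - 30*sqrt(2)*h - 63*sqrt(2)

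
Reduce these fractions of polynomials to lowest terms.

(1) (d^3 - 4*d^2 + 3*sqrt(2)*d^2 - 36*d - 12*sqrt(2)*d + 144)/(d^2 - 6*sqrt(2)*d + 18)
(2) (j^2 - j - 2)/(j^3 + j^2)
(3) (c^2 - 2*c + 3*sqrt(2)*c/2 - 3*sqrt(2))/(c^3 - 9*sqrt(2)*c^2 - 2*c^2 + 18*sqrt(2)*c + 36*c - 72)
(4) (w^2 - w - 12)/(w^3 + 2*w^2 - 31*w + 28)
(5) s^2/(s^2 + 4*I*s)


(1) = (d^2 + d*(-4 + 6*sqrt(2)) - 24*sqrt(2))/(d - 3*sqrt(2))
(2) = (j - 2)/j^2
(3) = (2*c + 3*sqrt(2))/(2*c^2 - 18*sqrt(2)*c + 72)
(4) = (w + 3)/(w^2 + 6*w - 7)
(5) = s/(s + 4*I)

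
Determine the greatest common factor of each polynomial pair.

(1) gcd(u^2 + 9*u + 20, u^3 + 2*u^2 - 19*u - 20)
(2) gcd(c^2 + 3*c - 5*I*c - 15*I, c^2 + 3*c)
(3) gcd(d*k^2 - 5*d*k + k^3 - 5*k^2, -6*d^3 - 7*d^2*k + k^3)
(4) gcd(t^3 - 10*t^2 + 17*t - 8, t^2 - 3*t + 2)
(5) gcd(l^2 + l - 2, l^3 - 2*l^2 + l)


(1) = gcd((u + 4)*(u + 5), (u - 4)*(u + 1)*(u + 5)) = u + 5
(2) = gcd((c + 3)*(c - 5*I), c*(c + 3)) = c + 3
(3) = gcd(k*(d + k)*(k - 5), (-3*d + k)*(d + k)*(2*d + k)) = d + k
(4) = t - 1
(5) = l - 1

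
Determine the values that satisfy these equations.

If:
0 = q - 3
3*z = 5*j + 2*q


Then:
j = 3*z/5 - 6/5
q = 3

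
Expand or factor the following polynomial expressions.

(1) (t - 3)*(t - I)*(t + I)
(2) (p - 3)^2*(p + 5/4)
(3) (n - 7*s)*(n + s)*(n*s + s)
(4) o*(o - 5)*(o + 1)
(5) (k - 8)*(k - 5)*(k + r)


(1) = t^3 - 3*t^2 + t - 3
(2) = p^3 - 19*p^2/4 + 3*p/2 + 45/4
(3) = n^3*s - 6*n^2*s^2 + n^2*s - 7*n*s^3 - 6*n*s^2 - 7*s^3
(4) = o^3 - 4*o^2 - 5*o
(5) = k^3 + k^2*r - 13*k^2 - 13*k*r + 40*k + 40*r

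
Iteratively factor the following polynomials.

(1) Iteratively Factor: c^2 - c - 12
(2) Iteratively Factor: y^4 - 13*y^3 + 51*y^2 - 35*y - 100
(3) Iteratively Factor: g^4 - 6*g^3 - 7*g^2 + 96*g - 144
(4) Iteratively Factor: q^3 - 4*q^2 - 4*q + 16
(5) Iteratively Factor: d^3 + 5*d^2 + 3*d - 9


(1) = (c + 3)*(c - 4)
(2) = (y - 5)*(y^3 - 8*y^2 + 11*y + 20) = (y - 5)*(y - 4)*(y^2 - 4*y - 5) = (y - 5)^2*(y - 4)*(y + 1)
(3) = (g - 4)*(g^3 - 2*g^2 - 15*g + 36) = (g - 4)*(g - 3)*(g^2 + g - 12) = (g - 4)*(g - 3)*(g + 4)*(g - 3)
(4) = (q - 4)*(q^2 - 4) = (q - 4)*(q - 2)*(q + 2)
(5) = (d - 1)*(d^2 + 6*d + 9) = (d - 1)*(d + 3)*(d + 3)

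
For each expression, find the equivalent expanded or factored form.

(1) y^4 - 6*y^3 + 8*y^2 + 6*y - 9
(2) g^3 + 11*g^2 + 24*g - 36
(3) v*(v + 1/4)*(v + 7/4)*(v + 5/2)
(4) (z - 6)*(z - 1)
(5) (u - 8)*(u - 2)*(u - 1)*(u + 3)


(1) = (y - 3)^2*(y - 1)*(y + 1)
(2) = (g - 1)*(g + 6)^2
(3) = v^4 + 9*v^3/2 + 87*v^2/16 + 35*v/32
(4) = z^2 - 7*z + 6
(5) = u^4 - 8*u^3 - 7*u^2 + 62*u - 48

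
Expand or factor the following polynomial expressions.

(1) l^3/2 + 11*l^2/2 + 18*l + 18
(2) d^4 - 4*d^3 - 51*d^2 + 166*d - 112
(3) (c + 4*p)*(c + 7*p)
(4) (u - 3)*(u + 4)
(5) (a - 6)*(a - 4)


(1) = (l/2 + 1)*(l + 3)*(l + 6)
(2) = (d - 8)*(d - 2)*(d - 1)*(d + 7)
(3) = c^2 + 11*c*p + 28*p^2
(4) = u^2 + u - 12
(5) = a^2 - 10*a + 24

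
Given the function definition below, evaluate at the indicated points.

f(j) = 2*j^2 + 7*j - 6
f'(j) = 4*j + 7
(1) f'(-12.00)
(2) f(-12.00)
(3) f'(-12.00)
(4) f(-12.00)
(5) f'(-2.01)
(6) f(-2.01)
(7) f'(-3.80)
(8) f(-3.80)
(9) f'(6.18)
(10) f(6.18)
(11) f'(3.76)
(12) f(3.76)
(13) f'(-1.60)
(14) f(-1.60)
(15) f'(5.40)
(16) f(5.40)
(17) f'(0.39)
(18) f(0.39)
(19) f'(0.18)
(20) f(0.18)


(1) = -41.00
(2) = 198.00
(3) = -41.00
(4) = 198.00
(5) = -1.04
(6) = -11.99
(7) = -8.20
(8) = -3.72
(9) = 31.72
(10) = 113.64
(11) = 22.04
(12) = 48.60
(13) = 0.60
(14) = -12.08
(15) = 28.60
(16) = 90.12
(17) = 8.56
(18) = -2.97
(19) = 7.72
(20) = -4.68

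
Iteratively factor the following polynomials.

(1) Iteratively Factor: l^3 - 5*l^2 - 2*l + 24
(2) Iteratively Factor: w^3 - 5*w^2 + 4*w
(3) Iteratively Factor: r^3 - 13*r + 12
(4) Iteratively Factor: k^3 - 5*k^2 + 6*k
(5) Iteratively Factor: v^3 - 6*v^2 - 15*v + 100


(1) = (l - 3)*(l^2 - 2*l - 8) = (l - 3)*(l + 2)*(l - 4)
(2) = (w)*(w^2 - 5*w + 4) = w*(w - 1)*(w - 4)
(3) = (r - 1)*(r^2 + r - 12) = (r - 1)*(r + 4)*(r - 3)
(4) = (k - 3)*(k^2 - 2*k) = k*(k - 3)*(k - 2)
(5) = (v - 5)*(v^2 - v - 20) = (v - 5)^2*(v + 4)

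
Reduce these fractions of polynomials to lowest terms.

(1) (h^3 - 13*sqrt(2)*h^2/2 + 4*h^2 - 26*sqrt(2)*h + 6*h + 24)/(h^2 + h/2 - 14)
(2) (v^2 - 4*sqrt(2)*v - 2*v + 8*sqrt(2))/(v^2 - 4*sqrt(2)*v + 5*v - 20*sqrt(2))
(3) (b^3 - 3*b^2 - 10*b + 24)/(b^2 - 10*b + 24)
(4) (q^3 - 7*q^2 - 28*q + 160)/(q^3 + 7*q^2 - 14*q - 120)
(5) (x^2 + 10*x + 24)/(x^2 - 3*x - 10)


(1) = (4*h^2 - 26*sqrt(2)*h + 24)/(4*h - 14)
(2) = (v - 2)/(v + 5)
(3) = (b^2 + b - 6)/(b - 6)
(4) = (q - 8)/(q + 6)
(5) = (x^2 + 10*x + 24)/(x^2 - 3*x - 10)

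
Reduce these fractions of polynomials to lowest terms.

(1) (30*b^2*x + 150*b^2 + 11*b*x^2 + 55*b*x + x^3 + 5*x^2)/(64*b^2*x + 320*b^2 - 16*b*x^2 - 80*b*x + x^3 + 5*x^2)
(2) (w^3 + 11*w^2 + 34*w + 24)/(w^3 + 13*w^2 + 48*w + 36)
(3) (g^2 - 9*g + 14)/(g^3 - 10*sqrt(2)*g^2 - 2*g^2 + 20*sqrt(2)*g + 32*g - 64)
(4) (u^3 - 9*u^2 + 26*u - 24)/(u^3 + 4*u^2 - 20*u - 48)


(1) = (30*b^2 + 11*b*x + x^2)/(64*b^2 - 16*b*x + x^2)
(2) = (w + 4)/(w + 6)
(3) = (g - 7)/(g^2 - 10*sqrt(2)*g + 32)
(4) = (u^2 - 5*u + 6)/(u^2 + 8*u + 12)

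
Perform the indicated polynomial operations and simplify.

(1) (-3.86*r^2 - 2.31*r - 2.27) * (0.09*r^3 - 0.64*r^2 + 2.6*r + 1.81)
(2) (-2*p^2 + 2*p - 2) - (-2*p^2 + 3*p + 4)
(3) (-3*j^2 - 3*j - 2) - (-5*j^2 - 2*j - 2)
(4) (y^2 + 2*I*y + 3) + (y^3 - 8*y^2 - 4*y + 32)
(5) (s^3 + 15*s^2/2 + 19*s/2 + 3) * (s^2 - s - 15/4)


(1) = -0.3474*r^5 + 2.2625*r^4 - 8.7619*r^3 - 11.5398*r^2 - 10.0831*r - 4.1087
(2) = -p - 6
(3) = 2*j^2 - j
(4) = y^3 - 7*y^2 - 4*y + 2*I*y + 35
(5) = s^5 + 13*s^4/2 - 7*s^3/4 - 277*s^2/8 - 309*s/8 - 45/4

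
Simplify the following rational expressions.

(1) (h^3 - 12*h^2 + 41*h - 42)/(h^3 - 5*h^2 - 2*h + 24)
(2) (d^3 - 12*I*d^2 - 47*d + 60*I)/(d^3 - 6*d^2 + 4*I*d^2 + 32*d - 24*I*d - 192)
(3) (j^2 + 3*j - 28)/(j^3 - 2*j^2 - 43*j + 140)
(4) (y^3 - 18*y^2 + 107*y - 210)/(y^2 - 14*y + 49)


(1) = (h^2 - 9*h + 14)/(h^2 - 2*h - 8)
(2) = (d^2 - 8*I*d - 15)/(d^2 + d*(-6 + 8*I) - 48*I)
(3) = 1/(j - 5)
(4) = (y^2 - 11*y + 30)/(y - 7)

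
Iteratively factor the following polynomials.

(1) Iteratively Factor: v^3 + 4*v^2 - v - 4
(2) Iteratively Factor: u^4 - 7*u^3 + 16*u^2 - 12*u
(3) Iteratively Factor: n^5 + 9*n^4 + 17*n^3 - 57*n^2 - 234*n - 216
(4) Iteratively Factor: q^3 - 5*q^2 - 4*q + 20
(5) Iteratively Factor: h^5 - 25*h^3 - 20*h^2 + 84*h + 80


(1) = (v - 1)*(v^2 + 5*v + 4) = (v - 1)*(v + 1)*(v + 4)
(2) = (u)*(u^3 - 7*u^2 + 16*u - 12) = u*(u - 2)*(u^2 - 5*u + 6) = u*(u - 2)^2*(u - 3)
(3) = (n - 3)*(n^4 + 12*n^3 + 53*n^2 + 102*n + 72) = (n - 3)*(n + 3)*(n^3 + 9*n^2 + 26*n + 24) = (n - 3)*(n + 3)*(n + 4)*(n^2 + 5*n + 6) = (n - 3)*(n + 3)^2*(n + 4)*(n + 2)
(4) = (q + 2)*(q^2 - 7*q + 10) = (q - 2)*(q + 2)*(q - 5)
(5) = (h - 2)*(h^4 + 2*h^3 - 21*h^2 - 62*h - 40) = (h - 2)*(h + 4)*(h^3 - 2*h^2 - 13*h - 10) = (h - 5)*(h - 2)*(h + 4)*(h^2 + 3*h + 2) = (h - 5)*(h - 2)*(h + 2)*(h + 4)*(h + 1)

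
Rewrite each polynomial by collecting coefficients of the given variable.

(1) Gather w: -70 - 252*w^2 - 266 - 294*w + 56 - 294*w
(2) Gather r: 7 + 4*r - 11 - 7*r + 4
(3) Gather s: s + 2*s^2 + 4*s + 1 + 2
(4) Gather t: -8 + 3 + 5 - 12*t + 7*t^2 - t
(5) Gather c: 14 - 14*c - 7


(1) = -252*w^2 - 588*w - 280
(2) = -3*r
(3) = 2*s^2 + 5*s + 3
(4) = 7*t^2 - 13*t
(5) = 7 - 14*c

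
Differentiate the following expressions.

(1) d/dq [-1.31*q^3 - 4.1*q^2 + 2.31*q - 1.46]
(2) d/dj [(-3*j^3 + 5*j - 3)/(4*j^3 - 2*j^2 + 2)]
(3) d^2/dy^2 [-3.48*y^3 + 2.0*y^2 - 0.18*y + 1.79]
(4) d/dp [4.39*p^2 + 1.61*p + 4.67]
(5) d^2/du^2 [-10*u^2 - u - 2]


(1) = -3.93*q^2 - 8.2*q + 2.31
(2) = (3*j^4 - 20*j^3 + 14*j^2 - 6*j + 5)/(2*(4*j^6 - 4*j^5 + j^4 + 4*j^3 - 2*j^2 + 1))
(3) = 4.0 - 20.88*y
(4) = 8.78*p + 1.61
(5) = -20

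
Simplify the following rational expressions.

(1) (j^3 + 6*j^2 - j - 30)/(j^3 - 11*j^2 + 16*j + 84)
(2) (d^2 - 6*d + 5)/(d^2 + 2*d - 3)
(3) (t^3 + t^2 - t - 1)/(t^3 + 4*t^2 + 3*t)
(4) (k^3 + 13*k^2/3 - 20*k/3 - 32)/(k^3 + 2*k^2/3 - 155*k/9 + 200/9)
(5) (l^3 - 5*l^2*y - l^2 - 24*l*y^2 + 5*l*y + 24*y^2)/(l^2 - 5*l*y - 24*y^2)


(1) = (j^3 + 6*j^2 - j - 30)/(j^3 - 11*j^2 + 16*j + 84)
(2) = (d - 5)/(d + 3)
(3) = (t^2 - 1)/(t^2 + 3*t)
(4) = (3*k^2 + 21*k + 36)/(3*k^2 + 10*k - 25)
(5) = l - 1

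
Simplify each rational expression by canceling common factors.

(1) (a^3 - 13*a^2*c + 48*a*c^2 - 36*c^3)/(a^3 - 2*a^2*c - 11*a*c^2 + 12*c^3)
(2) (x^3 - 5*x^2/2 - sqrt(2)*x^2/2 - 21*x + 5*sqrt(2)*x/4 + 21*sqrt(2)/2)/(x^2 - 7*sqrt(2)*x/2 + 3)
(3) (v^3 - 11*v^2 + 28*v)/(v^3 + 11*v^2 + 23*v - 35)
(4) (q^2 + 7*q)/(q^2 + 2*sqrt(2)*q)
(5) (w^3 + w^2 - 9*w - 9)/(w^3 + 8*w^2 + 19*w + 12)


(1) = (a^2 - 12*a*c + 36*c^2)/(a^2 - a*c - 12*c^2)
(2) = (8*x^2 - 20*x - 168)/(8*x - 24*sqrt(2))
(3) = (v^3 - 11*v^2 + 28*v)/(v^3 + 11*v^2 + 23*v - 35)
(4) = (q + 7)/(q + 2*sqrt(2))
(5) = (w - 3)/(w + 4)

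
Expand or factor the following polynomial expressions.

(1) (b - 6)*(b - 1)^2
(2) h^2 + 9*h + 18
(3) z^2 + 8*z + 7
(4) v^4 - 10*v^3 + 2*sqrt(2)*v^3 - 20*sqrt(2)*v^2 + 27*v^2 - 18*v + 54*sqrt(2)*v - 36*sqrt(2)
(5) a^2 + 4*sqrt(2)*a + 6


(1) = b^3 - 8*b^2 + 13*b - 6
(2) = (h + 3)*(h + 6)
(3) = (z + 1)*(z + 7)
(4) = (v - 6)*(v - 3)*(v - 1)*(v + 2*sqrt(2))
(5) = (a + sqrt(2))*(a + 3*sqrt(2))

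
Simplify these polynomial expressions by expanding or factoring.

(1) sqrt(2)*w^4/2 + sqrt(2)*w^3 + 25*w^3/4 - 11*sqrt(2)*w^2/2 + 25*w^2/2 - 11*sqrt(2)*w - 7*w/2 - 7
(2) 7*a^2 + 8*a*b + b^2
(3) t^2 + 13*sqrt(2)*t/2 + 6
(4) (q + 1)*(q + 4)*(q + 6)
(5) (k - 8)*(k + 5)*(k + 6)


(1) = (w/2 + 1)*(w - sqrt(2))*(w + 7*sqrt(2))*(sqrt(2)*w + 1/2)
(2) = (a + b)*(7*a + b)
(3) = (t + sqrt(2)/2)*(t + 6*sqrt(2))
(4) = q^3 + 11*q^2 + 34*q + 24
(5) = k^3 + 3*k^2 - 58*k - 240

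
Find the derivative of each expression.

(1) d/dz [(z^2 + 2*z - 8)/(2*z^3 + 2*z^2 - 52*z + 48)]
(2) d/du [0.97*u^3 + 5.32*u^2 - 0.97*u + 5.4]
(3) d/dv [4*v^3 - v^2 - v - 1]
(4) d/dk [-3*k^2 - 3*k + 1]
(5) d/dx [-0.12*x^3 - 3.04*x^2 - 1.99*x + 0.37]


(1) = (-z^4 - 4*z^3 - 4*z^2 + 64*z - 160)/(2*(z^6 + 2*z^5 - 51*z^4 - 4*z^3 + 724*z^2 - 1248*z + 576))
(2) = 2.91*u^2 + 10.64*u - 0.97
(3) = 12*v^2 - 2*v - 1
(4) = -6*k - 3
(5) = -0.36*x^2 - 6.08*x - 1.99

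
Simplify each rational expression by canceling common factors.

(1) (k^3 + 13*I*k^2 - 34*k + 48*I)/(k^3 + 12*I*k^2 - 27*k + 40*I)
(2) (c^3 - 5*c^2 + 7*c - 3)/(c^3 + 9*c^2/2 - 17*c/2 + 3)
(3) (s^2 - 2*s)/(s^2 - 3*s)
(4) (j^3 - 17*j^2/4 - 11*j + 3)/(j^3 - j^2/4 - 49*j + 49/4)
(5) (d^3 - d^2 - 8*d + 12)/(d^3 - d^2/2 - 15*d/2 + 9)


(1) = (k + 6*I)/(k + 5*I)
(2) = (2*c^2 - 8*c + 6)/(2*c^2 + 11*c - 6)
(3) = (s - 2)/(s - 3)
(4) = (j^2 - 4*j - 12)/(j^2 - 49)
(5) = (2*d - 4)/(2*d - 3)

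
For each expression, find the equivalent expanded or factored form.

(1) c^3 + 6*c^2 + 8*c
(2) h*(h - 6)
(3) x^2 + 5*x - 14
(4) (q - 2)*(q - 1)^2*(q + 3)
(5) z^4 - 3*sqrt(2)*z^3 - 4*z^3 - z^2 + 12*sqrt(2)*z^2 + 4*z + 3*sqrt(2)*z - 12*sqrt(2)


(1) = c*(c + 2)*(c + 4)
(2) = h^2 - 6*h
(3) = (x - 2)*(x + 7)
(4) = q^4 - q^3 - 7*q^2 + 13*q - 6
(5) = (z - 4)*(z - 1)*(z + 1)*(z - 3*sqrt(2))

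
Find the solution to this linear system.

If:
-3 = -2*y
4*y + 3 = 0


Then:
No Solution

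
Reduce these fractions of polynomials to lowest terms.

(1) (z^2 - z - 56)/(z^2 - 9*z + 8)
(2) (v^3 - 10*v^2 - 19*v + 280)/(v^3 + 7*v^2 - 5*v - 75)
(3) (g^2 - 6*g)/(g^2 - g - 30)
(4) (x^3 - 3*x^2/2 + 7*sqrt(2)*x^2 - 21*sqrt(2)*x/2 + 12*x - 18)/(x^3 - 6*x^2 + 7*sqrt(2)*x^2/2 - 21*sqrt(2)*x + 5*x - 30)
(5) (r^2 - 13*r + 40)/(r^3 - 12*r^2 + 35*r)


(1) = (z + 7)/(z - 1)
(2) = (v^2 - 15*v + 56)/(v^2 + 2*v - 15)
(3) = g/(g + 5)
(4) = (4*x^2 + x*(-6 + 24*sqrt(2)) - 36*sqrt(2))/(4*x^2 + x*(-24 + 10*sqrt(2)) - 60*sqrt(2))
(5) = (r - 8)/(r^2 - 7*r)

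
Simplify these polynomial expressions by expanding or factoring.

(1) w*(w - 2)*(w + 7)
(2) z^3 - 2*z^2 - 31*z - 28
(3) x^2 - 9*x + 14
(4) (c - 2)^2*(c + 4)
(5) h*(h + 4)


(1) = w^3 + 5*w^2 - 14*w
(2) = (z - 7)*(z + 1)*(z + 4)
(3) = (x - 7)*(x - 2)
(4) = c^3 - 12*c + 16
(5) = h^2 + 4*h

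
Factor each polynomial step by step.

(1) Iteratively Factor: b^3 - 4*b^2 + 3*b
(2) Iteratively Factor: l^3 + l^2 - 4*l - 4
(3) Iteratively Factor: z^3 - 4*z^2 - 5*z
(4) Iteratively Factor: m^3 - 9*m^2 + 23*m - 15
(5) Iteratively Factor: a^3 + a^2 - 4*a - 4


(1) = (b - 3)*(b^2 - b) = (b - 3)*(b - 1)*(b)
(2) = (l + 1)*(l^2 - 4) = (l + 1)*(l + 2)*(l - 2)
(3) = (z)*(z^2 - 4*z - 5) = z*(z - 5)*(z + 1)
(4) = (m - 3)*(m^2 - 6*m + 5) = (m - 3)*(m - 1)*(m - 5)
(5) = (a + 2)*(a^2 - a - 2) = (a - 2)*(a + 2)*(a + 1)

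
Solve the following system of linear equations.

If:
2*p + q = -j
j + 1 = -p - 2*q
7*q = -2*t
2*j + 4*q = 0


Then:
j = 4
p = -1
q = -2
t = 7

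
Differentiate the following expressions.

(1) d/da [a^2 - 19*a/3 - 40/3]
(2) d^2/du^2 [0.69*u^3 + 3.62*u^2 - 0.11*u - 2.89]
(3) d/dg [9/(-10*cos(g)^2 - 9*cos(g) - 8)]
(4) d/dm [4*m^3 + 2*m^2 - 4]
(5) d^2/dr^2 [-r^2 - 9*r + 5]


(1) = 2*a - 19/3
(2) = 4.14*u + 7.24
(3) = -9*(20*cos(g) + 9)*sin(g)/(10*cos(g)^2 + 9*cos(g) + 8)^2
(4) = 4*m*(3*m + 1)
(5) = -2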